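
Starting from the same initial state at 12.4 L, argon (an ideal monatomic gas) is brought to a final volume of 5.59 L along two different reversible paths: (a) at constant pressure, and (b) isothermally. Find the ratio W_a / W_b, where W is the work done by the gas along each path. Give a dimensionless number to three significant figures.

Path (a) isobaric: W = P₁(V₂ − V₁) → W_a/(P₁V₁) = -0.5492.
Path (b) isothermal: W = P₁V₁ ln(V₂/V₁) → W_b/(P₁V₁) = -0.7967.
W_a / W_b = -0.5492 / -0.7967 = 0.6893.

W_a / W_b ≈ 0.689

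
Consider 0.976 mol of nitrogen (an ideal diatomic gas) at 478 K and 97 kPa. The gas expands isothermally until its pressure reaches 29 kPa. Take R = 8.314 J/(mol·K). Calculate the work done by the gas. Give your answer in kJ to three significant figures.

W ≈ 4.68 kJ

Isothermal process: W = nRT ln(V₂/V₁) = nRT ln(P₁/P₂).
W = (0.976)(8.314)(478) × ln(97/29)
  = 3879 × ln(3.345) = 3879 × 1.207
W_by_gas = 4683 J.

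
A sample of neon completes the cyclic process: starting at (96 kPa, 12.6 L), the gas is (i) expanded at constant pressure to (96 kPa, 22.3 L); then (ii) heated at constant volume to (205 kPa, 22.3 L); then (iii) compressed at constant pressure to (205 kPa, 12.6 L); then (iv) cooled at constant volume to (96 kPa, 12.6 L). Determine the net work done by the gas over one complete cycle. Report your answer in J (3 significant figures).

Constant-volume legs do no work.
W(i) = (96)(22.3 − 12.6) = 931.2 J; W(iii) = (205)(12.6 − 22.3) = -1989 J.
W_net = 931.2 − 1989 = -1057 J (the counter-clockwise enclosed area).

W_net ≈ -1060 J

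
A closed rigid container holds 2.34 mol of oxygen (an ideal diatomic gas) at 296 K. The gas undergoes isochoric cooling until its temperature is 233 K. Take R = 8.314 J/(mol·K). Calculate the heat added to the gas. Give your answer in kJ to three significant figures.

Q ≈ -3.06 kJ

Constant volume ⇒ W = 0, so Q = ΔU = nCᵥΔT with Cᵥ = 5R/2 = 20.79 J/(mol·K).
ΔU = (2.34)(20.79)(233 − 296) = -3064 J.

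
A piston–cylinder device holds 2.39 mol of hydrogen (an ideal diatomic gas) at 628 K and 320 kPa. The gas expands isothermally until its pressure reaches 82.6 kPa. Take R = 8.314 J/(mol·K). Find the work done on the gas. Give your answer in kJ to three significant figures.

Isothermal process: W = nRT ln(V₂/V₁) = nRT ln(P₁/P₂).
W = (2.39)(8.314)(628) × ln(320/82.6)
  = 12479 × ln(3.874) = 12479 × 1.354
W_by_gas = 16900 J; work on gas = −W_by = -16900 J.

W ≈ -16.9 kJ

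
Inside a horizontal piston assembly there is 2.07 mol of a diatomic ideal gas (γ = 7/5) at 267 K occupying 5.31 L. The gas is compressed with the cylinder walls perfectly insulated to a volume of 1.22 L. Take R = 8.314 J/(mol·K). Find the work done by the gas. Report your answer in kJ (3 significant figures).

W ≈ -9.20 kJ

Adiabatic: TV^(γ−1) = const with γ = 7/5.
T₂ = T₁ (V₁/V₂)^(γ−1) = 267 × (5.31/1.22)^0.4 = 267 × 1.801 = 480.8 K.
W_by = nCᵥ(T₁ − T₂) = (2.07)(20.79)(267 − 480.8) = -9201 J.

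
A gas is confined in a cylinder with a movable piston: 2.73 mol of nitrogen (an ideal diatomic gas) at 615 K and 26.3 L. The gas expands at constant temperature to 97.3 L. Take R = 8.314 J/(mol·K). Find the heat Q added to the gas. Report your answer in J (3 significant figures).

Isothermal ⇒ ΔU = 0, so Q = W = nRT ln(V₂/V₁).
Q = (2.73)(8.314)(615) ln(97.3/26.3) = 13959 × 1.308 = 18261 J.

Q ≈ 18300 J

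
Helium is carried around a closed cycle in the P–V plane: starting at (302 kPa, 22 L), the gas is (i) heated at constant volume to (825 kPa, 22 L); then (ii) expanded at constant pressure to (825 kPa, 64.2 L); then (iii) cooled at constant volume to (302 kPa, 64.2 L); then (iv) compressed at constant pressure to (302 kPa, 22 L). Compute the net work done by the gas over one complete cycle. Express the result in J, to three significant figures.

Constant-volume legs do no work.
W(ii) = (825)(64.2 − 22) = 34815 J; W(iv) = (302)(22 − 64.2) = -12744 J.
W_net = 34815 − 12744 = 22071 J (the clockwise enclosed area).

W_net ≈ 22100 J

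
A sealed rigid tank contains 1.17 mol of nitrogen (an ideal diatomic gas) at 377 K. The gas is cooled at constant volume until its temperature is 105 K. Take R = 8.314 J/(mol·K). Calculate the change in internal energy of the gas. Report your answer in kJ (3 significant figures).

Constant volume ⇒ W = 0, so Q = ΔU = nCᵥΔT with Cᵥ = 5R/2 = 20.79 J/(mol·K).
ΔU = (1.17)(20.79)(105 − 377) = -6615 J.

ΔU ≈ -6.61 kJ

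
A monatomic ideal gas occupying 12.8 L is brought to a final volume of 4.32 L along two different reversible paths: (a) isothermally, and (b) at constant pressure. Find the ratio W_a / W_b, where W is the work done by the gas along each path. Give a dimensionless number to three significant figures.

Path (a) isothermal: W = P₁V₁ ln(V₂/V₁) → W_a/(P₁V₁) = -1.086.
Path (b) isobaric: W = P₁(V₂ − V₁) → W_b/(P₁V₁) = -0.6625.
W_a / W_b = -1.086 / -0.6625 = 1.64.

W_a / W_b ≈ 1.64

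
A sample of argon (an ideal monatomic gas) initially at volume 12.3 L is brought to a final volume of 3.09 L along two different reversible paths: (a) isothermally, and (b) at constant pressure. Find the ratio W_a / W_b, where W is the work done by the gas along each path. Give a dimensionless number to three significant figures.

Path (a) isothermal: W = P₁V₁ ln(V₂/V₁) → W_a/(P₁V₁) = -1.381.
Path (b) isobaric: W = P₁(V₂ − V₁) → W_b/(P₁V₁) = -0.7488.
W_a / W_b = -1.381 / -0.7488 = 1.845.

W_a / W_b ≈ 1.84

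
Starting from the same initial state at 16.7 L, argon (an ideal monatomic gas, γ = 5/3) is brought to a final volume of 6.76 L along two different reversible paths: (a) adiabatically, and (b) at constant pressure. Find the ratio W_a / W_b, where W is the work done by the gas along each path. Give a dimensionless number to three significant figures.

Path (a) adiabatic: W = P₁V₁(1 − (V₁/V₂)^(γ−1))/(γ−1) → W_a/(P₁V₁) = -1.241.
Path (b) isobaric: W = P₁(V₂ − V₁) → W_b/(P₁V₁) = -0.5952.
W_a / W_b = -1.241 / -0.5952 = 2.085.

W_a / W_b ≈ 2.09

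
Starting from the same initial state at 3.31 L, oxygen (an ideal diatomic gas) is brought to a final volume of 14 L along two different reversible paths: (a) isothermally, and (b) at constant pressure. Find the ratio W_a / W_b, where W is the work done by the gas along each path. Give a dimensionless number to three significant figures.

W_a / W_b ≈ 0.447

Path (a) isothermal: W = P₁V₁ ln(V₂/V₁) → W_a/(P₁V₁) = 1.442.
Path (b) isobaric: W = P₁(V₂ − V₁) → W_b/(P₁V₁) = 3.23.
W_a / W_b = 1.442 / 3.23 = 0.4465.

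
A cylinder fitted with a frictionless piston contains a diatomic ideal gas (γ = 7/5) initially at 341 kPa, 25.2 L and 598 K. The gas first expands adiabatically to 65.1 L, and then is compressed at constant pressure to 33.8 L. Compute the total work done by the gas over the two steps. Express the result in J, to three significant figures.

Step 1 (adiabatic): W = (P₁V₁ − P₂V₂)/(γ−1) = (8593 − 5879)/0.4 = 6786 J.
After step 1: P = 90.3 kPa, V = 65.1 L, T = 409.1 K.
Step 2 (isobaric): W = PΔV = (90.3 kPa)(33.8 − 65.1 L) = -2826 J.
W_total = 6786 − 2826 = 3960 J.

W_total ≈ 3960 J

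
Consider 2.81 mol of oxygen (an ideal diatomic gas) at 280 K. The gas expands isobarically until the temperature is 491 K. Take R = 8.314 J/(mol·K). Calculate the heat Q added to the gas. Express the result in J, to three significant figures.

Q ≈ 17300 J

Isobaric: W = nRΔT = (2.81)(8.314)(211) = 4929 J.
ΔU = nCᵥΔT with Cᵥ = 5R/2: ΔU = (2.81)(20.79)(211) = 12324 J.
Q = ΔU + W = 12324 + 4929 = 17253 J.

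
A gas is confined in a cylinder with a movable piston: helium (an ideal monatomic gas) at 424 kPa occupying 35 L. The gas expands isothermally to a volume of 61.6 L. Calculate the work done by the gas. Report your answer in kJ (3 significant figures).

W ≈ 8.39 kJ

Isothermal: W = nRT ln(V₂/V₁) = P₁V₁ ln(V₂/V₁).
P₁V₁ = (424 kPa)(35 L) = 14840 J.
W = 14840 × ln(61.6/35) = 14840 × 0.5653
W_by_gas = 8389 J.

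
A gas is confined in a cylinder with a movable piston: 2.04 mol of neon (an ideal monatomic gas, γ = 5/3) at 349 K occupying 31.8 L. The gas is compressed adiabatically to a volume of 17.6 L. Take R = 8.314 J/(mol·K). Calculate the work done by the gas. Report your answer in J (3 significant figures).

Adiabatic: TV^(γ−1) = const with γ = 5/3.
T₂ = T₁ (V₁/V₂)^(γ−1) = 349 × (31.8/17.6)^0.667 = 349 × 1.483 = 517.7 K.
W_by = nCᵥ(T₁ − T₂) = (2.04)(12.47)(349 − 517.7) = -4293 J.

W ≈ -4290 J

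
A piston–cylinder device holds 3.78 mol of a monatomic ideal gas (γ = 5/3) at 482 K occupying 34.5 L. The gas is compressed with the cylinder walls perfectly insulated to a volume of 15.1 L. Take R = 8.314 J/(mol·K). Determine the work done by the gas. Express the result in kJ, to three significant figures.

Adiabatic: TV^(γ−1) = const with γ = 5/3.
T₂ = T₁ (V₁/V₂)^(γ−1) = 482 × (34.5/15.1)^0.667 = 482 × 1.735 = 836.1 K.
W_by = nCᵥ(T₁ − T₂) = (3.78)(12.47)(482 − 836.1) = -16694 J.

W ≈ -16.7 kJ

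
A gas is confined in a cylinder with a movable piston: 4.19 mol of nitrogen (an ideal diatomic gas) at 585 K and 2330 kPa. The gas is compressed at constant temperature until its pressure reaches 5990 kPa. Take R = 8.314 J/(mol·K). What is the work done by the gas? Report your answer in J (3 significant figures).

W ≈ -19200 J

Isothermal process: W = nRT ln(V₂/V₁) = nRT ln(P₁/P₂).
W = (4.19)(8.314)(585) × ln(2330/5990)
  = 20379 × ln(0.389) = 20379 × -0.9442
W_by_gas = -19242 J.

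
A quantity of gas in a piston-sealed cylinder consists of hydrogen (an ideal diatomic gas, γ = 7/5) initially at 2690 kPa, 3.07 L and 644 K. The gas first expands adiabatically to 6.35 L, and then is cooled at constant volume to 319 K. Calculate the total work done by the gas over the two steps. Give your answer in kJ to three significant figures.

Step 1 (adiabatic): W = (P₁V₁ − P₂V₂)/(γ−1) = (8258 − 6175)/0.4 = 5208 J.
Step 2 (isochoric): W = 0 (constant volume).
W_total = 5208 + 0 = 5208 J.

W_total ≈ 5.21 kJ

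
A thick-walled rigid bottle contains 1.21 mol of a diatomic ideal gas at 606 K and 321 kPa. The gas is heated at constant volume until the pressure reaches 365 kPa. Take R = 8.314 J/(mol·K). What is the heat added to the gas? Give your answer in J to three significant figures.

Constant volume ⇒ W = 0, so Q = ΔU = nCᵥΔT with Cᵥ = 5R/2 = 20.79 J/(mol·K).
At constant V, T₂/T₁ = P₂/P₁ ⇒ ΔT = T₁(P₂/P₁ − 1) = 606·(365/321 − 1) = 83.07 K.
ΔU = (1.21)(20.79)(83.07) = 2089 J.

Q ≈ 2090 J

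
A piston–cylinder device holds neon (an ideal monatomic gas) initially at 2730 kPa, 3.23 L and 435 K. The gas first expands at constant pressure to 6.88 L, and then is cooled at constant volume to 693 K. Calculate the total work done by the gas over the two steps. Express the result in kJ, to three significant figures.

W_total ≈ 9.96 kJ

Step 1 (isobaric): W = PΔV = (2730 kPa)(6.88 − 3.23 L) = 9964 J.
Step 2 (isochoric): W = 0 (constant volume).
W_total = 9964 + 0 = 9964 J.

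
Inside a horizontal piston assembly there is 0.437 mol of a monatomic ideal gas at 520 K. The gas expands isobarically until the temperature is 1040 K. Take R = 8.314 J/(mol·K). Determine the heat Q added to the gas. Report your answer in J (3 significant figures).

Isobaric: W = nRΔT = (0.437)(8.314)(520) = 1889 J.
ΔU = nCᵥΔT with Cᵥ = 3R/2: ΔU = (0.437)(12.47)(520) = 2834 J.
Q = ΔU + W = 2834 + 1889 = 4723 J.

Q ≈ 4720 J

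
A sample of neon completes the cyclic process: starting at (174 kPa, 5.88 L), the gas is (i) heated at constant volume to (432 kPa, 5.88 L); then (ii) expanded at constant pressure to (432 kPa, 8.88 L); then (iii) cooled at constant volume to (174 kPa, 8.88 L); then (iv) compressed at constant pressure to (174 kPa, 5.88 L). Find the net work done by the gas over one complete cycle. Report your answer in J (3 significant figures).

Constant-volume legs do no work.
W(ii) = (432)(8.88 − 5.88) = 1296 J; W(iv) = (174)(5.88 − 8.88) = -522 J.
W_net = 1296 − 522 = 774 J (the clockwise enclosed area).

W_net ≈ 774 J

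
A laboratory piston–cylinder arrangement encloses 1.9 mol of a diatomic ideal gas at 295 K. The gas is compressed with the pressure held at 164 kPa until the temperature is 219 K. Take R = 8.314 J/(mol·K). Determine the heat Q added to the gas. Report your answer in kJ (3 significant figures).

Isobaric: W = nRΔT = (1.9)(8.314)(-76) = -1201 J.
ΔU = nCᵥΔT with Cᵥ = 5R/2: ΔU = (1.9)(20.79)(-76) = -3001 J.
Q = ΔU + W = -3001 − 1201 = -4202 J.

Q ≈ -4.20 kJ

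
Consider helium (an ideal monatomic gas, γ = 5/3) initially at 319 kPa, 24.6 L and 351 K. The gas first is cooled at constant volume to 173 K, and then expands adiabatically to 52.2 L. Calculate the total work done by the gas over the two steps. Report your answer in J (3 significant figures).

W_total ≈ 2290 J

Step 1 (isochoric): W = 0 (constant volume).
After step 1: P = 157.2 kPa (V unchanged).
Step 2 (adiabatic): W = (P₁V₁ − P₂V₂)/(γ−1) = (3868 − 2342)/0.667 = 2288 J.
W_total = 0 + 2288 = 2288 J.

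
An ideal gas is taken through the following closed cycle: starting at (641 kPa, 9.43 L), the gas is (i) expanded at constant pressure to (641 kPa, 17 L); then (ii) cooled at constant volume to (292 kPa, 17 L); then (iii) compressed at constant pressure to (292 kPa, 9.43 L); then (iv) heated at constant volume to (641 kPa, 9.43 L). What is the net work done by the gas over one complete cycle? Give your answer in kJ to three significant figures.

Constant-volume legs do no work.
W(i) = (641)(17 − 9.43) = 4852 J; W(iii) = (292)(9.43 − 17) = -2210 J.
W_net = 4852 − 2210 = 2642 J (the clockwise enclosed area).

W_net ≈ 2.64 kJ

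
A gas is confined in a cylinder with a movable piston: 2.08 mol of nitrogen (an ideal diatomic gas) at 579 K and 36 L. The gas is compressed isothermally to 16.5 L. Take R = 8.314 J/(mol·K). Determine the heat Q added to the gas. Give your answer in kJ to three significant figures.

Q ≈ -7.81 kJ

Isothermal ⇒ ΔU = 0, so Q = W = nRT ln(V₂/V₁).
Q = (2.08)(8.314)(579) ln(16.5/36) = 10013 × -0.7802 = -7812 J.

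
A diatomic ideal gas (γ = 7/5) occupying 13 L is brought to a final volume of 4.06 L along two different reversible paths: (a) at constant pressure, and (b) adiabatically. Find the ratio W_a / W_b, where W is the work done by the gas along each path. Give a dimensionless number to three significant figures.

Path (a) isobaric: W = P₁(V₂ − V₁) → W_a/(P₁V₁) = -0.6877.
Path (b) adiabatic: W = P₁V₁(1 − (V₁/V₂)^(γ−1))/(γ−1) → W_b/(P₁V₁) = -1.482.
W_a / W_b = -0.6877 / -1.482 = 0.464.

W_a / W_b ≈ 0.464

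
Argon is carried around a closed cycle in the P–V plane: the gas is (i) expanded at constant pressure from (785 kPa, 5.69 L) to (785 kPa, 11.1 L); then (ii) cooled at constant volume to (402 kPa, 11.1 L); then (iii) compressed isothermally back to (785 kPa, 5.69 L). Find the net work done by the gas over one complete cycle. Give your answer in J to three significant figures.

Leg (i): W = PΔV = (785)(11.1 − 5.69) = 4247 J.
Leg (ii): W = 0.
Leg (iii): W = PᵢVᵢ ln(V_f/Vᵢ) = (4462) ln(5.69/11.1) = -2982 J.
W_net = 4247 − 2982 = 1265 J.

W_net ≈ 1270 J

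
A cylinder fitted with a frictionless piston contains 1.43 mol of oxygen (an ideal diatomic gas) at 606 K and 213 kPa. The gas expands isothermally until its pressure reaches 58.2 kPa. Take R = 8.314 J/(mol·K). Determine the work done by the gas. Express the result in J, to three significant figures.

Isothermal process: W = nRT ln(V₂/V₁) = nRT ln(P₁/P₂).
W = (1.43)(8.314)(606) × ln(213/58.2)
  = 7205 × ln(3.66) = 7205 × 1.297
W_by_gas = 9347 J.

W ≈ 9350 J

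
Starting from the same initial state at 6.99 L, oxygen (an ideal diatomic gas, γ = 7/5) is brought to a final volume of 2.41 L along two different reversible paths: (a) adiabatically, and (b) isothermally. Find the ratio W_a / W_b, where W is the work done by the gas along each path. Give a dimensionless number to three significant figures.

Path (a) adiabatic: W = P₁V₁(1 − (V₁/V₂)^(γ−1))/(γ−1) → W_a/(P₁V₁) = -1.328.
Path (b) isothermal: W = P₁V₁ ln(V₂/V₁) → W_b/(P₁V₁) = -1.065.
W_a / W_b = -1.328 / -1.065 = 1.247.

W_a / W_b ≈ 1.25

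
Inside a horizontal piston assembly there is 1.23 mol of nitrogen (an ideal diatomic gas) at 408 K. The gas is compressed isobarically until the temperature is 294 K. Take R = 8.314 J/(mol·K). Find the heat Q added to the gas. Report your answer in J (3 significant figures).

Isobaric: W = nRΔT = (1.23)(8.314)(-114) = -1166 J.
ΔU = nCᵥΔT with Cᵥ = 5R/2: ΔU = (1.23)(20.79)(-114) = -2914 J.
Q = ΔU + W = -2914 − 1166 = -4080 J.

Q ≈ -4080 J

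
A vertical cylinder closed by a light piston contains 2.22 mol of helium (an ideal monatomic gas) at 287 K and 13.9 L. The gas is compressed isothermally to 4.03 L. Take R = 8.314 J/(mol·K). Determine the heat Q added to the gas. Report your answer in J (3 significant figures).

Isothermal ⇒ ΔU = 0, so Q = W = nRT ln(V₂/V₁).
Q = (2.22)(8.314)(287) ln(4.03/13.9) = 5297 × -1.238 = -6559 J.

Q ≈ -6560 J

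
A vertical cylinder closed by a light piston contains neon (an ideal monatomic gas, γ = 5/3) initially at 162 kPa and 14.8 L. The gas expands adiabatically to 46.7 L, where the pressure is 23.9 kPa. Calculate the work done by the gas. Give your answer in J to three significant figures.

Adiabatic: W = (P₁V₁ − P₂V₂)/(γ − 1) with γ = 5/3.
P₁V₁ = 2398 J, P₂V₂ = 1116 J.
W = (2398 − 1116) / 0.6667 = 1922 J.

W ≈ 1920 J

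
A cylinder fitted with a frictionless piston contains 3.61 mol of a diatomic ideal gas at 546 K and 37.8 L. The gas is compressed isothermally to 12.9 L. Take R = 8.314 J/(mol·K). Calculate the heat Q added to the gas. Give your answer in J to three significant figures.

Q ≈ -17600 J

Isothermal ⇒ ΔU = 0, so Q = W = nRT ln(V₂/V₁).
Q = (3.61)(8.314)(546) ln(12.9/37.8) = 16387 × -1.075 = -17618 J.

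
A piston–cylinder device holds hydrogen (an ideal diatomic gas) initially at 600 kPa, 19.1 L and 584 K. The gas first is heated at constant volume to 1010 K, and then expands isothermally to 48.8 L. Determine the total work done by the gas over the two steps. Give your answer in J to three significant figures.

Step 1 (isochoric): W = 0 (constant volume).
After step 1: P = 1038 kPa (V unchanged).
Step 2 (isothermal): W = P₁V₁ ln(V₂/V₁) = (19820) ln(48.8/19.1) = 18592 J.
W_total = 0 + 18592 = 18592 J.

W_total ≈ 18600 J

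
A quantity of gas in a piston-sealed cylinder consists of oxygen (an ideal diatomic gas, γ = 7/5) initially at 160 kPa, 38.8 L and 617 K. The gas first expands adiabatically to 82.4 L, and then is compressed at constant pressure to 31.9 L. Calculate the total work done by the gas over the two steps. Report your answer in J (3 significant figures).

W_total ≈ 1220 J

Step 1 (adiabatic): W = (P₁V₁ − P₂V₂)/(γ−1) = (6208 − 4593)/0.4 = 4037 J.
After step 1: P = 55.74 kPa, V = 82.4 L, T = 456.5 K.
Step 2 (isobaric): W = PΔV = (55.74 kPa)(31.9 − 82.4 L) = -2815 J.
W_total = 4037 − 2815 = 1222 J.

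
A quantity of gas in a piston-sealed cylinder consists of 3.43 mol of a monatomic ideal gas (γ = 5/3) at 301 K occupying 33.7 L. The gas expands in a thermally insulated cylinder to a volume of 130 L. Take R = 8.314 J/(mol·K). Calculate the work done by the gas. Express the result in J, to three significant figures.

W ≈ 7640 J

Adiabatic: TV^(γ−1) = const with γ = 5/3.
T₂ = T₁ (V₁/V₂)^(γ−1) = 301 × (33.7/130)^0.667 = 301 × 0.4066 = 122.4 K.
W_by = nCᵥ(T₁ − T₂) = (3.43)(12.47)(301 − 122.4) = 7641 J.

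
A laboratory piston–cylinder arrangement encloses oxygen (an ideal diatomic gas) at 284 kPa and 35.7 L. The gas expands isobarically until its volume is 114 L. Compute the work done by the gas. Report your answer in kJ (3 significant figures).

Isobaric: W = P ΔV.
W = (284 kPa)(114 − 35.7 L) = (284)(78.3) = 22237 J.

W ≈ 22.2 kJ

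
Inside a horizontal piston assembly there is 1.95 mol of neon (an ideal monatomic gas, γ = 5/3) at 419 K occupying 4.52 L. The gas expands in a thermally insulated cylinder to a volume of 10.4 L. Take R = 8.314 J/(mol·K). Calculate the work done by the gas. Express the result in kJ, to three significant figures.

Adiabatic: TV^(γ−1) = const with γ = 5/3.
T₂ = T₁ (V₁/V₂)^(γ−1) = 419 × (4.52/10.4)^0.667 = 419 × 0.5738 = 240.4 K.
W_by = nCᵥ(T₁ − T₂) = (1.95)(12.47)(419 − 240.4) = 4343 J.

W ≈ 4.34 kJ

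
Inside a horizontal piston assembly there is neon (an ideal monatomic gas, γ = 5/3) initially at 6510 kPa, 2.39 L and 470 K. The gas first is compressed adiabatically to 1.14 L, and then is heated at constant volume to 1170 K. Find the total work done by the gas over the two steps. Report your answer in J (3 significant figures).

W_total ≈ -14900 J

Step 1 (adiabatic): W = (P₁V₁ − P₂V₂)/(γ−1) = (15559 − 25486)/0.667 = -14891 J.
Step 2 (isochoric): W = 0 (constant volume).
W_total = -14891 + 0 = -14891 J.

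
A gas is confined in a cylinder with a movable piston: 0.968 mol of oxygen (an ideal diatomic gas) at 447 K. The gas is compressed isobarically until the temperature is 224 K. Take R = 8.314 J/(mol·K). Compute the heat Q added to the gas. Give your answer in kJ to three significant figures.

Q ≈ -6.28 kJ

Isobaric: W = nRΔT = (0.968)(8.314)(-223) = -1795 J.
ΔU = nCᵥΔT with Cᵥ = 5R/2: ΔU = (0.968)(20.79)(-223) = -4487 J.
Q = ΔU + W = -4487 − 1795 = -6281 J.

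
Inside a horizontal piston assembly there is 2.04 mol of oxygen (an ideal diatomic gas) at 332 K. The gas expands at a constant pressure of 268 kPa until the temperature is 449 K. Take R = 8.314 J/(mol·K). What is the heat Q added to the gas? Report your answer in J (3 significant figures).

Q ≈ 6950 J

Isobaric: W = nRΔT = (2.04)(8.314)(117) = 1984 J.
ΔU = nCᵥΔT with Cᵥ = 5R/2: ΔU = (2.04)(20.79)(117) = 4961 J.
Q = ΔU + W = 4961 + 1984 = 6945 J.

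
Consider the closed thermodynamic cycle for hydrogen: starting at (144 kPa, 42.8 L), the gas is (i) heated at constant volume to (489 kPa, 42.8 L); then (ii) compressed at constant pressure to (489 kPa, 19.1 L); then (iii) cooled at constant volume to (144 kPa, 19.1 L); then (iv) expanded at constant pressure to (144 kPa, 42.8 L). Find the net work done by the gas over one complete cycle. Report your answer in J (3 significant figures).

W_net ≈ -8180 J

Constant-volume legs do no work.
W(ii) = (489)(19.1 − 42.8) = -11589 J; W(iv) = (144)(42.8 − 19.1) = 3413 J.
W_net = -11589 + 3413 = -8176 J (the counter-clockwise enclosed area).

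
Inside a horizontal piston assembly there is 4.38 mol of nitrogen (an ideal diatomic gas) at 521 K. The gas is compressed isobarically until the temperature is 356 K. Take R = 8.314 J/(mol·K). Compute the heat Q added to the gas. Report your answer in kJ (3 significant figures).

Q ≈ -21.0 kJ

Isobaric: W = nRΔT = (4.38)(8.314)(-165) = -6009 J.
ΔU = nCᵥΔT with Cᵥ = 5R/2: ΔU = (4.38)(20.79)(-165) = -15021 J.
Q = ΔU + W = -15021 − 6009 = -21030 J.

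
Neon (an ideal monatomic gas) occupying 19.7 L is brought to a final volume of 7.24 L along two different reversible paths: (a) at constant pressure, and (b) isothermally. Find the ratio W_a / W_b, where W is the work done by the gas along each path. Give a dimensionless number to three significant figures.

Path (a) isobaric: W = P₁(V₂ − V₁) → W_a/(P₁V₁) = -0.6325.
Path (b) isothermal: W = P₁V₁ ln(V₂/V₁) → W_b/(P₁V₁) = -1.001.
W_a / W_b = -0.6325 / -1.001 = 0.6319.

W_a / W_b ≈ 0.632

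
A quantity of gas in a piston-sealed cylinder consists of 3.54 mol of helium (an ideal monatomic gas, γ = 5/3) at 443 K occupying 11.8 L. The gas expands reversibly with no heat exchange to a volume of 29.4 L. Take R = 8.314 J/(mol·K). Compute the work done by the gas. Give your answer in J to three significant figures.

Adiabatic: TV^(γ−1) = const with γ = 5/3.
T₂ = T₁ (V₁/V₂)^(γ−1) = 443 × (11.8/29.4)^0.667 = 443 × 0.5441 = 241 K.
W_by = nCᵥ(T₁ − T₂) = (3.54)(12.47)(443 − 241) = 8916 J.

W ≈ 8920 J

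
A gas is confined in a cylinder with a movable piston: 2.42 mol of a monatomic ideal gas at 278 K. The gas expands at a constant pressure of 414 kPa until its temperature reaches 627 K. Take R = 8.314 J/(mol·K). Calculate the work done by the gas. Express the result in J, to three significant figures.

W ≈ 7020 J

Isobaric: W = P ΔV = nR ΔT.
W = (2.42)(8.314)(627 − 278) = 7022 J.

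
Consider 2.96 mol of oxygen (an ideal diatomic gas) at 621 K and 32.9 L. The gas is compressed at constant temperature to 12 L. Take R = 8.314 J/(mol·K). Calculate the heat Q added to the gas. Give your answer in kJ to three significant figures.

Q ≈ -15.4 kJ

Isothermal ⇒ ΔU = 0, so Q = W = nRT ln(V₂/V₁).
Q = (2.96)(8.314)(621) ln(12/32.9) = 15282 × -1.009 = -15413 J.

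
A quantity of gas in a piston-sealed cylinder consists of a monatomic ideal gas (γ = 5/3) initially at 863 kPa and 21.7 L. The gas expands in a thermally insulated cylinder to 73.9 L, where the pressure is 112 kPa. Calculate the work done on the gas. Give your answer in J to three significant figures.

Adiabatic: W = (P₁V₁ − P₂V₂)/(γ − 1) with γ = 5/3.
P₁V₁ = 18727 J, P₂V₂ = 8277 J.
W = (18727 − 8277) / 0.6667 = 15675 J.
Work on gas = −W_by = -15675 J.

W ≈ -15700 J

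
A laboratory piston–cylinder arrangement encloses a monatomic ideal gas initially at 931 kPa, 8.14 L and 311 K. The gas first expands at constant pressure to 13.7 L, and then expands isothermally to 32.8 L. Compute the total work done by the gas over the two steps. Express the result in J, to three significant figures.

Step 1 (isobaric): W = PΔV = (931 kPa)(13.7 − 8.14 L) = 5176 J.
After step 1: P = 931 kPa, V = 13.7 L, T = 523.4 K.
Step 2 (isothermal): W = P₁V₁ ln(V₂/V₁) = (12755) ln(32.8/13.7) = 11135 J.
W_total = 5176 + 11135 = 16312 J.

W_total ≈ 16300 J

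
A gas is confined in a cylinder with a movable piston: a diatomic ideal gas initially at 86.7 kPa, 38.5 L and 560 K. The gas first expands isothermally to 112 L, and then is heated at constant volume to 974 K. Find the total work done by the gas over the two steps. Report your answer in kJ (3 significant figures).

Step 1 (isothermal): W = P₁V₁ ln(V₂/V₁) = (3338) ln(112/38.5) = 3564 J.
Step 2 (isochoric): W = 0 (constant volume).
W_total = 3564 + 0 = 3564 J.

W_total ≈ 3.56 kJ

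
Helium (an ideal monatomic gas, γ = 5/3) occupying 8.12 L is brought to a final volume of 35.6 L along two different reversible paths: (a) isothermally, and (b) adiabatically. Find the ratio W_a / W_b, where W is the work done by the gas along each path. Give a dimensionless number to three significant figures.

W_a / W_b ≈ 1.57

Path (a) isothermal: W = P₁V₁ ln(V₂/V₁) → W_a/(P₁V₁) = 1.478.
Path (b) adiabatic: W = P₁V₁(1 − (V₁/V₂)^(γ−1))/(γ−1) → W_b/(P₁V₁) = 0.94.
W_a / W_b = 1.478 / 0.94 = 1.572.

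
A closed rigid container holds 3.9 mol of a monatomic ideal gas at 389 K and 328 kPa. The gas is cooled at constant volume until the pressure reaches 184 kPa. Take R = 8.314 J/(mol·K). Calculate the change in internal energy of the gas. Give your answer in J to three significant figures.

ΔU ≈ -8310 J

Constant volume ⇒ W = 0, so Q = ΔU = nCᵥΔT with Cᵥ = 3R/2 = 12.47 J/(mol·K).
At constant V, T₂/T₁ = P₂/P₁ ⇒ ΔT = T₁(P₂/P₁ − 1) = 389·(184/328 − 1) = -170.8 K.
ΔU = (3.9)(12.47)(-170.8) = -8306 J.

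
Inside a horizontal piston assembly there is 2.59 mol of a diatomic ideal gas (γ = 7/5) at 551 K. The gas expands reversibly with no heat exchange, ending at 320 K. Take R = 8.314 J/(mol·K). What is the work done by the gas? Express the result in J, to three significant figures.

W ≈ 12400 J

Adiabatic ⇒ Q = 0, so W_by = −ΔU = nCᵥ(T₁ − T₂).
Cᵥ = 5R/2 = 20.79 J/(mol·K).
W = (2.59)(20.79)(551 − 320) = 12435 J.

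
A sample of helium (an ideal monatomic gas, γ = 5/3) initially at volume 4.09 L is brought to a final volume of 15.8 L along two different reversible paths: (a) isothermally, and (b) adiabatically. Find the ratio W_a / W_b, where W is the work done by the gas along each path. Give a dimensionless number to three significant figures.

Path (a) isothermal: W = P₁V₁ ln(V₂/V₁) → W_a/(P₁V₁) = 1.351.
Path (b) adiabatic: W = P₁V₁(1 − (V₁/V₂)^(γ−1))/(γ−1) → W_b/(P₁V₁) = 0.8907.
W_a / W_b = 1.351 / 0.8907 = 1.517.

W_a / W_b ≈ 1.52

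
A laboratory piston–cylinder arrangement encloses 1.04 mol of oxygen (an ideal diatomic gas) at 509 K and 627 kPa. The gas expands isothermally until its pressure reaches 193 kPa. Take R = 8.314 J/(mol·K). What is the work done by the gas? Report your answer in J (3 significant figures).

Isothermal process: W = nRT ln(V₂/V₁) = nRT ln(P₁/P₂).
W = (1.04)(8.314)(509) × ln(627/193)
  = 4401 × ln(3.249) = 4401 × 1.178
W_by_gas = 5186 J.

W ≈ 5190 J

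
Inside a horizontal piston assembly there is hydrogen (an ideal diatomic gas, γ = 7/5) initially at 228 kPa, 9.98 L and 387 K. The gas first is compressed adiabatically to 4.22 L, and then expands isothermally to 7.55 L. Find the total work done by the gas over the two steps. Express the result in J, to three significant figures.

W_total ≈ -470 J

Step 1 (adiabatic): W = (P₁V₁ − P₂V₂)/(γ−1) = (2275 − 3211)/0.4 = -2338 J.
After step 1: P = 760.8 kPa, V = 4.22 L, T = 546.1 K.
Step 2 (isothermal): W = P₁V₁ ln(V₂/V₁) = (3211) ln(7.55/4.22) = 1868 J.
W_total = -2338 + 1868 = -470.3 J.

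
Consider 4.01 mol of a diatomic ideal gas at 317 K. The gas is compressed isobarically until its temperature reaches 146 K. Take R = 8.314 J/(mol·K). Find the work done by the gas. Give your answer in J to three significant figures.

W ≈ -5700 J

Isobaric: W = P ΔV = nR ΔT.
W = (4.01)(8.314)(146 − 317) = -5701 J.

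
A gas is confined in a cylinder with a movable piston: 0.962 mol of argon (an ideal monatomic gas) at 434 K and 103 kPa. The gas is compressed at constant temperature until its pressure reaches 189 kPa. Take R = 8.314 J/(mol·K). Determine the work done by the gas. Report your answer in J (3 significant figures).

W ≈ -2110 J

Isothermal process: W = nRT ln(V₂/V₁) = nRT ln(P₁/P₂).
W = (0.962)(8.314)(434) × ln(103/189)
  = 3471 × ln(0.545) = 3471 × -0.607
W_by_gas = -2107 J.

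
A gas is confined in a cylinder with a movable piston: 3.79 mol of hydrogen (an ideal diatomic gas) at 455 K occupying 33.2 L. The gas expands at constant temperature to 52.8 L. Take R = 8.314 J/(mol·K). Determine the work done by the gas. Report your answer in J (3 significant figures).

Isothermal: W = nRT ln(V₂/V₁).
W = (3.79)(8.314)(455) × ln(52.8/33.2)
  = 14337 × 0.464
W_by_gas = 6652 J.

W ≈ 6650 J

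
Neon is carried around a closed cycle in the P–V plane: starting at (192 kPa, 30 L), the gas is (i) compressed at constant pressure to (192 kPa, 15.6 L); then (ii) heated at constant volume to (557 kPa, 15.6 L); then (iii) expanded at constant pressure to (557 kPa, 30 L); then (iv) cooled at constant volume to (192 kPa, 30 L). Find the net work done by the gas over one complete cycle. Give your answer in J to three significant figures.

Constant-volume legs do no work.
W(i) = (192)(15.6 − 30) = -2765 J; W(iii) = (557)(30 − 15.6) = 8021 J.
W_net = -2765 + 8021 = 5256 J (the clockwise enclosed area).

W_net ≈ 5260 J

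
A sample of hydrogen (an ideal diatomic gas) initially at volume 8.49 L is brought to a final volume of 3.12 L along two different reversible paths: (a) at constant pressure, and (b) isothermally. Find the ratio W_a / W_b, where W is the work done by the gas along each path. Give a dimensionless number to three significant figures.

Path (a) isobaric: W = P₁(V₂ − V₁) → W_a/(P₁V₁) = -0.6325.
Path (b) isothermal: W = P₁V₁ ln(V₂/V₁) → W_b/(P₁V₁) = -1.001.
W_a / W_b = -0.6325 / -1.001 = 0.6318.

W_a / W_b ≈ 0.632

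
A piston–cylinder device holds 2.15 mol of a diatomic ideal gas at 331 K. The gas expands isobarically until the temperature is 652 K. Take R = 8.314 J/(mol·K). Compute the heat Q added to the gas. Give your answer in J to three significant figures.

Q ≈ 20100 J

Isobaric: W = nRΔT = (2.15)(8.314)(321) = 5738 J.
ΔU = nCᵥΔT with Cᵥ = 5R/2: ΔU = (2.15)(20.79)(321) = 14345 J.
Q = ΔU + W = 14345 + 5738 = 20083 J.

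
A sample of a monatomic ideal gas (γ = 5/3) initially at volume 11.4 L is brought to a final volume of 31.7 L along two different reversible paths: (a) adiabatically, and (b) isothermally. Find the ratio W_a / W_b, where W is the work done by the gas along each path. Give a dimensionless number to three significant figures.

W_a / W_b ≈ 0.725

Path (a) adiabatic: W = P₁V₁(1 − (V₁/V₂)^(γ−1))/(γ−1) → W_a/(P₁V₁) = 0.7414.
Path (b) isothermal: W = P₁V₁ ln(V₂/V₁) → W_b/(P₁V₁) = 1.023.
W_a / W_b = 0.7414 / 1.023 = 0.725.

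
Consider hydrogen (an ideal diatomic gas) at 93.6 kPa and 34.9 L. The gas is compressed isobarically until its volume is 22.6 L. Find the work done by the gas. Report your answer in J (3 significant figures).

Isobaric: W = P ΔV.
W = (93.6 kPa)(22.6 − 34.9 L) = (93.6)(-12.3) = -1151 J.

W ≈ -1150 J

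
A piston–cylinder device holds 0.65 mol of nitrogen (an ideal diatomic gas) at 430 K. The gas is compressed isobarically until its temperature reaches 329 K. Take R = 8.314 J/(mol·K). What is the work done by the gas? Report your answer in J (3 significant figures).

W ≈ -546 J

Isobaric: W = P ΔV = nR ΔT.
W = (0.65)(8.314)(329 − 430) = -545.8 J.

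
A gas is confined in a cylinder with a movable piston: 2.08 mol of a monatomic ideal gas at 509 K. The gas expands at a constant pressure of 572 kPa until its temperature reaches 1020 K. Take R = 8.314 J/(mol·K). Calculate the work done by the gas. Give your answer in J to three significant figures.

W ≈ 8840 J

Isobaric: W = P ΔV = nR ΔT.
W = (2.08)(8.314)(1020 − 509) = 8837 J.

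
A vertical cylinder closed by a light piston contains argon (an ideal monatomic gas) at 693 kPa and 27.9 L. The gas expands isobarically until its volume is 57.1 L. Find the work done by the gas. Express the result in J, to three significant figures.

W ≈ 20200 J

Isobaric: W = P ΔV.
W = (693 kPa)(57.1 − 27.9 L) = (693)(29.2) = 20236 J.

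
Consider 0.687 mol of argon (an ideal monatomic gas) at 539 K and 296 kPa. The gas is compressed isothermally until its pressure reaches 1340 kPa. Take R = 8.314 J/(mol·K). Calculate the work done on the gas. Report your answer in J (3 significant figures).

Isothermal process: W = nRT ln(V₂/V₁) = nRT ln(P₁/P₂).
W = (0.687)(8.314)(539) × ln(296/1340)
  = 3079 × ln(0.2209) = 3079 × -1.51
W_by_gas = -4649 J; work on gas = −W_by = 4649 J.

W ≈ 4650 J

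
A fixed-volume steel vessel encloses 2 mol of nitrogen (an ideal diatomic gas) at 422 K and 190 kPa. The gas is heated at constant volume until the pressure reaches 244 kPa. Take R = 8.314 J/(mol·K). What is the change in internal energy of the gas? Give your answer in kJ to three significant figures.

Constant volume ⇒ W = 0, so Q = ΔU = nCᵥΔT with Cᵥ = 5R/2 = 20.79 J/(mol·K).
At constant V, T₂/T₁ = P₂/P₁ ⇒ ΔT = T₁(P₂/P₁ − 1) = 422·(244/190 − 1) = 119.9 K.
ΔU = (2)(20.79)(119.9) = 4986 J.

ΔU ≈ 4.99 kJ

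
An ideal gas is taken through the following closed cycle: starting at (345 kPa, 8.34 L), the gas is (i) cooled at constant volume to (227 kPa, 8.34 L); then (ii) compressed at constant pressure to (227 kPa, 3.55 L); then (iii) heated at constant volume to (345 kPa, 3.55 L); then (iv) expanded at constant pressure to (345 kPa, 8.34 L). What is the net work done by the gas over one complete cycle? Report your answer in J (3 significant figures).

Constant-volume legs do no work.
W(ii) = (227)(3.55 − 8.34) = -1087 J; W(iv) = (345)(8.34 − 3.55) = 1653 J.
W_net = -1087 + 1653 = 565.2 J (the clockwise enclosed area).

W_net ≈ 565 J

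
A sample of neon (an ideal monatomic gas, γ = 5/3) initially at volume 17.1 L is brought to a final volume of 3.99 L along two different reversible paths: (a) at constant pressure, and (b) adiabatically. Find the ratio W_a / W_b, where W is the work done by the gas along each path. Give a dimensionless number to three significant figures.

W_a / W_b ≈ 0.312

Path (a) isobaric: W = P₁(V₂ − V₁) → W_a/(P₁V₁) = -0.7667.
Path (b) adiabatic: W = P₁V₁(1 − (V₁/V₂)^(γ−1))/(γ−1) → W_b/(P₁V₁) = -2.458.
W_a / W_b = -0.7667 / -2.458 = 0.3119.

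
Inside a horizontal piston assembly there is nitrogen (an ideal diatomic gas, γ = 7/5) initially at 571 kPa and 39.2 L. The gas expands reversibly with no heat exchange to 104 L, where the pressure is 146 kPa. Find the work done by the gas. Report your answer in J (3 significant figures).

W ≈ 18000 J

Adiabatic: W = (P₁V₁ − P₂V₂)/(γ − 1) with γ = 7/5.
P₁V₁ = 22383 J, P₂V₂ = 15184 J.
W = (22383 − 15184) / 0.4 = 17998 J.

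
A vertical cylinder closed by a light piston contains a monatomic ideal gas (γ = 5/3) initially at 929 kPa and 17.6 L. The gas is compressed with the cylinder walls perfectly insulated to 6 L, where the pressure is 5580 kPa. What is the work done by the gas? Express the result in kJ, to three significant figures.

W ≈ -25.7 kJ

Adiabatic: W = (P₁V₁ − P₂V₂)/(γ − 1) with γ = 5/3.
P₁V₁ = 16350 J, P₂V₂ = 33480 J.
W = (16350 − 33480) / 0.6667 = -25694 J.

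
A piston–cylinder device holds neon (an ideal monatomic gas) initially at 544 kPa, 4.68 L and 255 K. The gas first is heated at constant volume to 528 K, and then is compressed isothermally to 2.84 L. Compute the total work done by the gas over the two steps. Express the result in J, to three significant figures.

Step 1 (isochoric): W = 0 (constant volume).
After step 1: P = 1126 kPa (V unchanged).
Step 2 (isothermal): W = P₁V₁ ln(V₂/V₁) = (5272) ln(2.84/4.68) = -2633 J.
W_total = 0 − 2633 = -2633 J.

W_total ≈ -2630 J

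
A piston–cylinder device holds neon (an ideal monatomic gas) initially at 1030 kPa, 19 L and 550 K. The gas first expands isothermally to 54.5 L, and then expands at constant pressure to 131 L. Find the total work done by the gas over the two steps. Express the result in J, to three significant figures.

Step 1 (isothermal): W = P₁V₁ ln(V₂/V₁) = (19570) ln(54.5/19) = 20622 J.
After step 1: P = 359.1 kPa, V = 54.5 L, T = 550 K.
Step 2 (isobaric): W = PΔV = (359.1 kPa)(131 − 54.5 L) = 27470 J.
W_total = 20622 + 27470 = 48092 J.

W_total ≈ 48100 J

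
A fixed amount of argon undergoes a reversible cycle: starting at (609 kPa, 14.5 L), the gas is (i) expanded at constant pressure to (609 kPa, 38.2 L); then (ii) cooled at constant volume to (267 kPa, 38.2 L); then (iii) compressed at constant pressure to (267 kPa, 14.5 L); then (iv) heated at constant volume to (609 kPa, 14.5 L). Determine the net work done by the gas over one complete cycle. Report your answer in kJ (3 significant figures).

Constant-volume legs do no work.
W(i) = (609)(38.2 − 14.5) = 14433 J; W(iii) = (267)(14.5 − 38.2) = -6328 J.
W_net = 14433 − 6328 = 8105 J (the clockwise enclosed area).

W_net ≈ 8.11 kJ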